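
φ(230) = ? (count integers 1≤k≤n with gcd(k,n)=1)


Factor n: 230 = 2 × 5 × 23
φ(n) = n · ∏(1 - 1/p) over distinct primes p | n
φ(230) = 230 · (1 - 1/2) · (1 - 1/5) · (1 - 1/23) = 88

φ(230) = 88


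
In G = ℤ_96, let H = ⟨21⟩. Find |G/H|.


|⟨21⟩| = n / gcd(21, 96) = 96 / 3 = 32
H is normal (ℤ_96 is abelian).
|G/H| = |G| / |H| = 96 / 32 = 3

|G/H| = 3


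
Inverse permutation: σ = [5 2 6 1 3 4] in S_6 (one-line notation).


To find σ⁻¹, swap domain and range:
σ(1) = 5 → σ⁻¹(5) = 1
σ(2) = 2 → σ⁻¹(2) = 2
σ(3) = 6 → σ⁻¹(6) = 3
σ(4) = 1 → σ⁻¹(1) = 4
σ(5) = 3 → σ⁻¹(3) = 5
σ(6) = 4 → σ⁻¹(4) = 6

σ⁻¹ = [4 2 5 6 1 3]


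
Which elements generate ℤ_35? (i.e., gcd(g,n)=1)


g generates ℤ_n iff gcd(g,n) = 1
Prime factors of 35: 5, 7
Generators are g ∈ {1,...,34} not divisible by any of these primes.
Generators: {1, 2, 3, 4, 6, 8, 9, 11, 12, 13, 16, 17, 18, 19, 22, 23, 24, 26, 27, 29, 31, 32, 33, 34}
Number of generators = φ(35) = 24

Generators of ℤ_35 = {1, 2, 3, 4, 6, 8, 9, 11, 12, 13, 16, 17, 18, 19, 22, 23, 24, 26, 27, 29, 31, 32, 33, 34}


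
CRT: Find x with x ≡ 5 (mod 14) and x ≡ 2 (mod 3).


m₁ = 14, m₂ = 3, gcd = 1, so CRT applies. M = m₁·m₂ = 42
Let M₁ = M/m₁ = 3, M₂ = M/m₂ = 14
Find y₁ ≡ M₁⁻¹ (mod m₁): 3⁻¹ ≡ 5 (mod 14)
Find y₂ ≡ M₂⁻¹ (mod m₂): 14⁻¹ ≡ 2 (mod 3)
x = a₁·M₁·y₁ + a₂·M₂·y₂ = 5·3·5 + 2·14·2 = 131
Reduce mod 42: x ≡ 5
Check: 5 mod 14 = 5 ✓, 5 mod 3 = 2 ✓

x ≡ 5 (mod 42)


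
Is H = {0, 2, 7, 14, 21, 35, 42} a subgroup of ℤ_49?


Subgroup test for H = {0, 2, 7, 14, 21, 35, 42} in (ℤ_49, +):
(1) 0 ∈ H? Yes
(2) Closure: for all a,b ∈ H, (a+b) mod 49 ∈ H? No  [counterexample: 2 + 2 = 4 ∉ H]
(3) Inverses: for all a ∈ H, -a mod 49 ∈ H? No

No, H is not a subgroup of ℤ_49


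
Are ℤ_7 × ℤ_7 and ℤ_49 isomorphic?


Comparing ℤ_7 × ℤ_7 and ℤ_49:
gcd(7,7) = 7 ≠ 1. Max element order in ℤ_7×ℤ_7 is lcm(7,7) = 7 < 49, so it has no element of order 49

No, ℤ_7 × ℤ_7 ≇ ℤ_49


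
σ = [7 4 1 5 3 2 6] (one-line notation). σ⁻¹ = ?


To find σ⁻¹, swap domain and range:
σ(1) = 7 → σ⁻¹(7) = 1
σ(2) = 4 → σ⁻¹(4) = 2
σ(3) = 1 → σ⁻¹(1) = 3
σ(4) = 5 → σ⁻¹(5) = 4
σ(5) = 3 → σ⁻¹(3) = 5
σ(6) = 2 → σ⁻¹(2) = 6
σ(7) = 6 → σ⁻¹(6) = 7

σ⁻¹ = [3 6 5 2 4 7 1]


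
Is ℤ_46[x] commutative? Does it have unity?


ℤ_46 has zero divisors (2·23 ≡ 0), and these lift to constant zero divisors in ℤ_46[x]; so not an integral domain
Commutative: Yes
Integral domain: No
Has unity: Yes

ℤ_46[x]: Commutative=Yes, Unity=Yes


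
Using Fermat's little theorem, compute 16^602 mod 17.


Fermat's little theorem: if p is prime and gcd(a,p)=1, then a^(p-1) ≡ 1 (mod p)
p = 17 is prime, gcd(16,17) = 1
Reduce exponent: 602 mod 16 = 10
So 16^602 ≡ 16^10 (mod 17)
16^10 mod 17 = 1

16^602 ≡ 1 (mod 17)


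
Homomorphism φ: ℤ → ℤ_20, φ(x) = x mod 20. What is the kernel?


Kernel = preimage of identity
ker(φ) = {x ∈ ℤ : x ≡ 0 (mod 20)} = 20ℤ = {0, ±20, ±40, ...}

ker(φ) = 20ℤ


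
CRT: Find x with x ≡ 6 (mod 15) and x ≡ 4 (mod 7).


m₁ = 15, m₂ = 7, gcd = 1, so CRT applies. M = m₁·m₂ = 105
Let M₁ = M/m₁ = 7, M₂ = M/m₂ = 15
Find y₁ ≡ M₁⁻¹ (mod m₁): 7⁻¹ ≡ 13 (mod 15)
Find y₂ ≡ M₂⁻¹ (mod m₂): 15⁻¹ ≡ 1 (mod 7)
x = a₁·M₁·y₁ + a₂·M₂·y₂ = 6·7·13 + 4·15·1 = 606
Reduce mod 105: x ≡ 81
Check: 81 mod 15 = 6 ✓, 81 mod 7 = 4 ✓

x ≡ 81 (mod 105)


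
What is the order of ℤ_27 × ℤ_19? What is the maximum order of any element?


|ℤ_27 × ℤ_19| = 27 × 19 = 513
Max element order = lcm(27,19) = 513
Cyclic? Yes (gcd=1)

|ℤ_27×ℤ_19| = 513, max element order = 513


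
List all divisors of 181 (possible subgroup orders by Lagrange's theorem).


Lagrange's theorem: |H| divides |G|
|G| = 181
Divisors of 181: 1, 181

Possible subgroup orders: {1, 181}


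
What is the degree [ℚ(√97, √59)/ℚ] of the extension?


[ℚ(√97,√59):ℚ] = [ℚ(√97,√59):ℚ(√97)]·[ℚ(√97):ℚ] = 2·2 = 4

[ℚ(√97, √59)/ℚ] = 4


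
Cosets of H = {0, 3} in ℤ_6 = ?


H = {0, 3}, |H| = 2
Number of cosets = |G|/|H| = 6/2 = 3
0 + H = {0, 3}
1 + H = {1, 4}
2 + H = {2, 5}

Cosets: 0+H={0,3}; 1+H={1,4}; 2+H={2,5}


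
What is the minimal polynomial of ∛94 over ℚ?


∛94 satisfies x³ - 94 = 0, irreducible over ℚ (no rational root; 94 is not a perfect cube)

Minimal polynomial: x³ - 94


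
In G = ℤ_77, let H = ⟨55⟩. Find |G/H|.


|⟨55⟩| = n / gcd(55, 77) = 77 / 11 = 7
H is normal (ℤ_77 is abelian).
|G/H| = |G| / |H| = 77 / 7 = 11

|G/H| = 11


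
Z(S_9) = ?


Z(G) = {g ∈ G | gx = xg for all x ∈ G}
S_n is non-abelian for n ≥ 3; Z(S_9) is trivial

Z(S_9) = {e}


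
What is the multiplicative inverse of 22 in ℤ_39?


Use the extended Euclidean algorithm to write 1 = 22·s + 39·t; then s mod 39 is the inverse.
Euclidean algorithm:
  22 = 0·39 + 22
  39 = 1·22 + 17
  22 = 1·17 + 5
  17 = 3·5 + 2
  5 = 2·2 + 1
  2 = 2·1 + 0
gcd(22,39) = 1
Back-substitution gives: 22·(16) + 39·(-9) = 1
So 22⁻¹ ≡ 16 ≡ 16 (mod 39)
Check: 22 × 16 = 352 ≡ 1 (mod 39) ✓

22⁻¹ ≡ 16 (mod 39)


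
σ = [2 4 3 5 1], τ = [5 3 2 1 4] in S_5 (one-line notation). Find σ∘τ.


σ∘τ: apply τ first, then σ
1 →τ 5 →σ 1
2 →τ 3 →σ 3
3 →τ 2 →σ 4
4 →τ 1 →σ 2
5 →τ 4 →σ 5

σ∘τ = [1 3 4 2 5]


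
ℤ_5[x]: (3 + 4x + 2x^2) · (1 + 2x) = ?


Expand and collect like terms; reduce coefficients mod 5:
x^0: 3·1 = 3 ≡ 3 (mod 5)
x^1: 3·2 + 4·1 = 10 ≡ 0 (mod 5)
x^2: 4·2 + 2·1 = 10 ≡ 0 (mod 5)
x^3: 2·2 = 4 ≡ 4 (mod 5)
Result: 3 + 4x^3

f · g = 3 + 4x^3


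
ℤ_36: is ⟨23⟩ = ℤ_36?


g generates ℤ_n iff gcd(g, n) = 1
gcd(23, 36) = 1
Since gcd = 1, 23 is a generator.

Yes, 23 generates ℤ_36


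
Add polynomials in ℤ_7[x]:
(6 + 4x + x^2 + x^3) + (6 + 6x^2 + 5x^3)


Add coefficients mod 7:
x^0: 6 + 6 = 5 (mod 7)
x^1: 4 + 0 = 4 (mod 7)
x^2: 1 + 6 = 0 (mod 7)
x^3: 1 + 5 = 6 (mod 7)
Result: 5 + 4x + 6x^3

f + g = 5 + 4x + 6x^3


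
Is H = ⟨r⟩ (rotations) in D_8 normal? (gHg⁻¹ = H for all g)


H = ⟨r⟩ (rotations) in D_8
The rotation subgroup ⟨r⟩ has index 2 in D_8, so it is normal

Yes, normal subgroup


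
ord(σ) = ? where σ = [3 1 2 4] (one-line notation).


Cycle decomposition: (1 3 2)
Cycle lengths: 3
Order = lcm(3) = 3

ord(σ) = 3


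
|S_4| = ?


|S_n| = n! (number of permutations of n symbols)
|S_4| = 4! = 24

|S_4| = 24


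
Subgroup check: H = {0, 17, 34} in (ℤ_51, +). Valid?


Subgroup test for H = {0, 17, 34} in (ℤ_51, +):
(1) 0 ∈ H? Yes
(2) Closure: for all a,b ∈ H, (a+b) mod 51 ∈ H? Yes
(3) Inverses: for all a ∈ H, -a mod 51 ∈ H? Yes

Yes, H is a subgroup of ℤ_51


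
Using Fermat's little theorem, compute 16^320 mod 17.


Fermat's little theorem: if p is prime and gcd(a,p)=1, then a^(p-1) ≡ 1 (mod p)
p = 17 is prime, gcd(16,17) = 1
Reduce exponent: 320 mod 16 = 0
So 16^320 ≡ 16^0 (mod 17)
16^0 = 1

16^320 ≡ 1 (mod 17)


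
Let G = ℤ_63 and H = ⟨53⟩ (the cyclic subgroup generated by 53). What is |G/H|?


|⟨53⟩| = n / gcd(53, 63) = 63 / 1 = 63
H is normal (ℤ_63 is abelian).
|G/H| = |G| / |H| = 63 / 63 = 1

|G/H| = 1


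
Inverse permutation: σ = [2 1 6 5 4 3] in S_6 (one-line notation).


To find σ⁻¹, swap domain and range:
σ(1) = 2 → σ⁻¹(2) = 1
σ(2) = 1 → σ⁻¹(1) = 2
σ(3) = 6 → σ⁻¹(6) = 3
σ(4) = 5 → σ⁻¹(5) = 4
σ(5) = 4 → σ⁻¹(4) = 5
σ(6) = 3 → σ⁻¹(3) = 6

σ⁻¹ = [2 1 6 5 4 3]


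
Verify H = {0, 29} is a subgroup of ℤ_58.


Subgroup test for H = {0, 29} in (ℤ_58, +):
(1) 0 ∈ H? Yes
(2) Closure: for all a,b ∈ H, (a+b) mod 58 ∈ H? Yes
(3) Inverses: for all a ∈ H, -a mod 58 ∈ H? Yes

Yes, H is a subgroup of ℤ_58


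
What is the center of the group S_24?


Z(G) = {g ∈ G | gx = xg for all x ∈ G}
S_n is non-abelian for n ≥ 3; Z(S_24) is trivial

Z(S_24) = {e}


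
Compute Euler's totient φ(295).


Factor n: 295 = 5 × 59
φ(n) = n · ∏(1 - 1/p) over distinct primes p | n
φ(295) = 295 · (1 - 1/5) · (1 - 1/59) = 232

φ(295) = 232


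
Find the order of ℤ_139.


ℤ_n has n elements.

|ℤ_139| = 139


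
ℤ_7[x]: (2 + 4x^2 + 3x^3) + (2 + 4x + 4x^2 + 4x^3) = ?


Add coefficients mod 7:
x^0: 2 + 2 = 4 (mod 7)
x^1: 0 + 4 = 4 (mod 7)
x^2: 4 + 4 = 1 (mod 7)
x^3: 3 + 4 = 0 (mod 7)
Result: 4 + 4x + x^2

f + g = 4 + 4x + x^2


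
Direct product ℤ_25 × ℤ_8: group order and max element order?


|ℤ_25 × ℤ_8| = 25 × 8 = 200
Max element order = lcm(25,8) = 200
Cyclic? Yes (gcd=1)

|ℤ_25×ℤ_8| = 200, max element order = 200


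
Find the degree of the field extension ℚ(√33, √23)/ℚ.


[ℚ(√33,√23):ℚ] = [ℚ(√33,√23):ℚ(√33)]·[ℚ(√33):ℚ] = 2·2 = 4

[ℚ(√33, √23)/ℚ] = 4


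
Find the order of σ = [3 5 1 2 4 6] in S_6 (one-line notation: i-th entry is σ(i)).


Cycle decomposition: (1 3) (2 5 4)
Cycle lengths: 2, 3
Order = lcm(2, 3) = 6

ord(σ) = 6


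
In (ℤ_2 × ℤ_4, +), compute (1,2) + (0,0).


Operation: componentwise addition mod (2, 4)
(1,2) + (0,0) = ((a₁+b₁) mod 2, (a₂+b₂) mod 4) with a = (1,2), b = (0,0)

(1,2) + (0,0) = (1,2)


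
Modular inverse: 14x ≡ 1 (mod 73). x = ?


Use the extended Euclidean algorithm to write 1 = 14·s + 73·t; then s mod 73 is the inverse.
Euclidean algorithm:
  14 = 0·73 + 14
  73 = 5·14 + 3
  14 = 4·3 + 2
  3 = 1·2 + 1
  2 = 2·1 + 0
gcd(14,73) = 1
Back-substitution gives: 14·(-26) + 73·(5) = 1
So 14⁻¹ ≡ -26 ≡ 47 (mod 73)
Check: 14 × 47 = 658 ≡ 1 (mod 73) ✓

14⁻¹ ≡ 47 (mod 73)


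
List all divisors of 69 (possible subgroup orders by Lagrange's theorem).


Lagrange's theorem: |H| divides |G|
|G| = 69
Divisors of 69: 1, 3, 23, 69

Possible subgroup orders: {1, 3, 23, 69}


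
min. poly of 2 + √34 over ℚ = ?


Let α = 2 + √34. Then α - 2 = √34, so (α - 2)² = 34, giving α² - 4α - 30 = 0. Degree 2 and α ∉ ℚ, so this is the minimal polynomial.

Minimal polynomial: x² - 4x - 30


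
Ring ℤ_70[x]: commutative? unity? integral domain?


ℤ_70 has zero divisors (2·35 ≡ 0), and these lift to constant zero divisors in ℤ_70[x]; so not an integral domain
Commutative: Yes
Integral domain: No
Has unity: Yes

ℤ_70[x]: Commutative=Yes, Unity=Yes


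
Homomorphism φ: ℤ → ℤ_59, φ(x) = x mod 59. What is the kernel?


Kernel = preimage of identity
ker(φ) = {x ∈ ℤ : x ≡ 0 (mod 59)} = 59ℤ = {0, ±59, ±118, ...}

ker(φ) = 59ℤ


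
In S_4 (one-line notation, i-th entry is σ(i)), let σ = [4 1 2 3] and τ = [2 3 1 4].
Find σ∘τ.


σ∘τ: apply τ first, then σ
1 →τ 2 →σ 1
2 →τ 3 →σ 2
3 →τ 1 →σ 4
4 →τ 4 →σ 3

σ∘τ = [1 2 4 3]


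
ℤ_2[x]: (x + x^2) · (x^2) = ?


Expand and collect like terms; reduce coefficients mod 2:
x^0: 0·0 = 0 ≡ 0 (mod 2)
x^1: 0·0 + 1·0 = 0 ≡ 0 (mod 2)
x^2: 0·1 + 1·0 + 1·0 = 0 ≡ 0 (mod 2)
x^3: 1·1 + 1·0 = 1 ≡ 1 (mod 2)
x^4: 1·1 = 1 ≡ 1 (mod 2)
Result: x^3 + x^4

f · g = x^3 + x^4


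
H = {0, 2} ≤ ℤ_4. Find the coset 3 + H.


3 + H = {3 + h (mod 4) : h ∈ H}
3+0=3, 3+2=1
3 + H = {1, 3} = 1 + H

3 + H = {1, 3}


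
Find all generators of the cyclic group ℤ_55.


g generates ℤ_n iff gcd(g,n) = 1
Prime factors of 55: 5, 11
Generators are g ∈ {1,...,54} not divisible by any of these primes.
Generators: {1, 2, 3, 4, 6, 7, 8, 9, 12, 13, 14, 16, 17, 18, 19, 21, 23, 24, 26, 27, 28, 29, 31, 32, 34, 36, 37, 38, 39, 41, 42, 43, 46, 47, 48, 49, 51, 52, 53, 54}
Number of generators = φ(55) = 40

Generators of ℤ_55 = {1, 2, 3, 4, 6, 7, 8, 9, 12, 13, 14, 16, 17, 18, 19, 21, 23, 24, 26, 27, 28, 29, 31, 32, 34, 36, 37, 38, 39, 41, 42, 43, 46, 47, 48, 49, 51, 52, 53, 54}


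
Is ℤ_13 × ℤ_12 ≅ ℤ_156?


Comparing ℤ_13 × ℤ_12 and ℤ_156:
gcd(13,12) = 1, so ℤ_13 × ℤ_12 ≅ ℤ_156 (CRT)

Yes, ℤ_13 × ℤ_12 ≅ ℤ_156


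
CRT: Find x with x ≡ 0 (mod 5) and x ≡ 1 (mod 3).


m₁ = 5, m₂ = 3, gcd = 1, so CRT applies. M = m₁·m₂ = 15
Let M₁ = M/m₁ = 3, M₂ = M/m₂ = 5
Find y₁ ≡ M₁⁻¹ (mod m₁): 3⁻¹ ≡ 2 (mod 5)
Find y₂ ≡ M₂⁻¹ (mod m₂): 5⁻¹ ≡ 2 (mod 3)
x = a₁·M₁·y₁ + a₂·M₂·y₂ = 0·3·2 + 1·5·2 = 10
Reduce mod 15: x ≡ 10
Check: 10 mod 5 = 0 ✓, 10 mod 3 = 1 ✓

x ≡ 10 (mod 15)


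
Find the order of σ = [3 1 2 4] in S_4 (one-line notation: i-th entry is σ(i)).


Cycle decomposition: (1 3 2)
Cycle lengths: 3
Order = lcm(3) = 3

ord(σ) = 3


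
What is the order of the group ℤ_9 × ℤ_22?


|A × B| = |A| · |B|
|ℤ_9 × ℤ_22| = 9 × 22 = 198

|ℤ_9 × ℤ_22| = 198


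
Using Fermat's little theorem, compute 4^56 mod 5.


Fermat's little theorem: if p is prime and gcd(a,p)=1, then a^(p-1) ≡ 1 (mod p)
p = 5 is prime, gcd(4,5) = 1
Reduce exponent: 56 mod 4 = 0
So 4^56 ≡ 4^0 (mod 5)
4^0 = 1

4^56 ≡ 1 (mod 5)


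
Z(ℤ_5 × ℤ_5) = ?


Z(G) = {g ∈ G | gx = xg for all x ∈ G}
Direct product of abelian groups is abelian, so Z(G) = G

Z(ℤ_5 × ℤ_5) = ℤ_5 × ℤ_5


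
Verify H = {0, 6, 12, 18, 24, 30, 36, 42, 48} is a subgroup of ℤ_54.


Subgroup test for H = {0, 6, 12, 18, 24, 30, 36, 42, 48} in (ℤ_54, +):
(1) 0 ∈ H? Yes
(2) Closure: for all a,b ∈ H, (a+b) mod 54 ∈ H? Yes
(3) Inverses: for all a ∈ H, -a mod 54 ∈ H? Yes

Yes, H is a subgroup of ℤ_54


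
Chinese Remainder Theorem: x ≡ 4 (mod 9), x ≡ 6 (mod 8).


m₁ = 9, m₂ = 8, gcd = 1, so CRT applies. M = m₁·m₂ = 72
Let M₁ = M/m₁ = 8, M₂ = M/m₂ = 9
Find y₁ ≡ M₁⁻¹ (mod m₁): 8⁻¹ ≡ 8 (mod 9)
Find y₂ ≡ M₂⁻¹ (mod m₂): 9⁻¹ ≡ 1 (mod 8)
x = a₁·M₁·y₁ + a₂·M₂·y₂ = 4·8·8 + 6·9·1 = 310
Reduce mod 72: x ≡ 22
Check: 22 mod 9 = 4 ✓, 22 mod 8 = 6 ✓

x ≡ 22 (mod 72)


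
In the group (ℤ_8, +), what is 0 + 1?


Operation: addition mod 8
0 + 1 = (a + b) mod 8 with a = 0, b = 1

0 + 1 = 1


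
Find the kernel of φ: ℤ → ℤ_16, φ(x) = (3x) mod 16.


Kernel = preimage of identity
ker(φ) = {x ∈ ℤ : 3x ≡ 0 (mod 16)}. gcd(3,16) = 1, so 3x ≡ 0 (mod 16) ⟺ x ≡ 0 (mod 16/1 = 16). Hence ker(φ) = 16ℤ

ker(φ) = 16ℤ


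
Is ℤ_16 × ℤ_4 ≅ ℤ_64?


Comparing ℤ_16 × ℤ_4 and ℤ_64:
gcd(16,4) = 4 ≠ 1. Max element order in ℤ_16×ℤ_4 is lcm(16,4) = 16 < 64, so it has no element of order 64

No, ℤ_16 × ℤ_4 ≇ ℤ_64


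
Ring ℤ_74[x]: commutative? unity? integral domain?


ℤ_74 has zero divisors (2·37 ≡ 0), and these lift to constant zero divisors in ℤ_74[x]; so not an integral domain
Commutative: Yes
Integral domain: No
Has unity: Yes

ℤ_74[x]: Commutative=Yes, Unity=Yes


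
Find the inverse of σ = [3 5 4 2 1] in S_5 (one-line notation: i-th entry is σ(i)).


To find σ⁻¹, swap domain and range:
σ(1) = 3 → σ⁻¹(3) = 1
σ(2) = 5 → σ⁻¹(5) = 2
σ(3) = 4 → σ⁻¹(4) = 3
σ(4) = 2 → σ⁻¹(2) = 4
σ(5) = 1 → σ⁻¹(1) = 5

σ⁻¹ = [5 4 1 3 2]


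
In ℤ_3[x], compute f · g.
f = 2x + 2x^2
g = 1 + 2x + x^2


Expand and collect like terms; reduce coefficients mod 3:
x^0: 0·1 = 0 ≡ 0 (mod 3)
x^1: 0·2 + 2·1 = 2 ≡ 2 (mod 3)
x^2: 0·1 + 2·2 + 2·1 = 6 ≡ 0 (mod 3)
x^3: 2·1 + 2·2 = 6 ≡ 0 (mod 3)
x^4: 2·1 = 2 ≡ 2 (mod 3)
Result: 2x + 2x^4

f · g = 2x + 2x^4


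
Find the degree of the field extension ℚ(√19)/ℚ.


√19 has minimal polynomial x² - 19 (irreducible over ℚ since 19 is squarefree)

[ℚ(√19)/ℚ] = 2


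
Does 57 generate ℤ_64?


g generates ℤ_n iff gcd(g, n) = 1
gcd(57, 64) = 1
Since gcd = 1, 57 is a generator.

Yes, 57 generates ℤ_64


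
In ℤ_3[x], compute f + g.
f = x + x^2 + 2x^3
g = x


Add coefficients mod 3:
x^0: 0 + 0 = 0 (mod 3)
x^1: 1 + 1 = 2 (mod 3)
x^2: 1 + 0 = 1 (mod 3)
x^3: 2 + 0 = 2 (mod 3)
Result: 2x + x^2 + 2x^3

f + g = 2x + x^2 + 2x^3


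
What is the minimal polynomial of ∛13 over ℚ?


∛13 satisfies x³ - 13 = 0, irreducible over ℚ (no rational root; 13 is not a perfect cube)

Minimal polynomial: x³ - 13


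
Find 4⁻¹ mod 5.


Use the extended Euclidean algorithm to write 1 = 4·s + 5·t; then s mod 5 is the inverse.
Euclidean algorithm:
  4 = 0·5 + 4
  5 = 1·4 + 1
  4 = 4·1 + 0
gcd(4,5) = 1
Back-substitution gives: 4·(-1) + 5·(1) = 1
So 4⁻¹ ≡ -1 ≡ 4 (mod 5)
Check: 4 × 4 = 16 ≡ 1 (mod 5) ✓

4⁻¹ ≡ 4 (mod 5)


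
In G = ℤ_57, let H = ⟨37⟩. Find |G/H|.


|⟨37⟩| = n / gcd(37, 57) = 57 / 1 = 57
H is normal (ℤ_57 is abelian).
|G/H| = |G| / |H| = 57 / 57 = 1

|G/H| = 1


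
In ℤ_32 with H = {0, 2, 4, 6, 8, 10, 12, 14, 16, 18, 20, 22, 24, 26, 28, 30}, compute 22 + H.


22 + H = {22 + h (mod 32) : h ∈ H}
22+0=22, 22+2=24, 22+4=26, 22+6=28, 22+8=30, 22+10=0, 22+12=2, 22+14=4, 22+16=6, 22+18=8, 22+20=10, 22+22=12, 22+24=14, 22+26=16, 22+28=18, 22+30=20
22 + H = {0, 2, 4, 6, 8, 10, 12, 14, 16, 18, 20, 22, 24, 26, 28, 30} = 0 + H

22 + H = {0, 2, 4, 6, 8, 10, 12, 14, 16, 18, 20, 22, 24, 26, 28, 30}


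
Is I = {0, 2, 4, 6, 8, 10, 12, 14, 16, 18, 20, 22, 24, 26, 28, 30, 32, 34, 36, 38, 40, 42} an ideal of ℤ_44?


Check ideal conditions for I = {0, 2, 4, 6, 8, 10, 12, 14, 16, 18, 20, 22, 24, 26, 28, 30, 32, 34, 36, 38, 40, 42} in ℤ_44:
(1) I is an additive subgroup? Yes
(2) For r ∈ ℤ_44 and a ∈ I: r·a ∈ I? Yes

Yes, I is an ideal of ℤ_44


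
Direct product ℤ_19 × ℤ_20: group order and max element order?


|ℤ_19 × ℤ_20| = 19 × 20 = 380
Max element order = lcm(19,20) = 380
Cyclic? Yes (gcd=1)

|ℤ_19×ℤ_20| = 380, max element order = 380


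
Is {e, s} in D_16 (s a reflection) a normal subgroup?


H = {e, s} in D_16 (s a reflection)
r·s·r⁻¹ = sr⁻² ≠ s for n ≥ 3, so {e, s} is not closed under conjugation

No, not a normal subgroup


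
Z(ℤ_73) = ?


Z(G) = {g ∈ G | gx = xg for all x ∈ G}
ℤ_73 is abelian, so Z(G) = G

Z(ℤ_73) = ℤ_73


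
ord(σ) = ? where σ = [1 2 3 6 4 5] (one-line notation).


Cycle decomposition: (4 6 5)
Cycle lengths: 3
Order = lcm(3) = 3

ord(σ) = 3


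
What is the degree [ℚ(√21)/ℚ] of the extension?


√21 has minimal polynomial x² - 21 (irreducible over ℚ since 21 is squarefree)

[ℚ(√21)/ℚ] = 2


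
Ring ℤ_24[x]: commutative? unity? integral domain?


ℤ_24 has zero divisors (2·12 ≡ 0), and these lift to constant zero divisors in ℤ_24[x]; so not an integral domain
Commutative: Yes
Integral domain: No
Has unity: Yes

ℤ_24[x]: Commutative=Yes, Unity=Yes


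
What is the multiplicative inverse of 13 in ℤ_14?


Use the extended Euclidean algorithm to write 1 = 13·s + 14·t; then s mod 14 is the inverse.
Euclidean algorithm:
  13 = 0·14 + 13
  14 = 1·13 + 1
  13 = 13·1 + 0
gcd(13,14) = 1
Back-substitution gives: 13·(-1) + 14·(1) = 1
So 13⁻¹ ≡ -1 ≡ 13 (mod 14)
Check: 13 × 13 = 169 ≡ 1 (mod 14) ✓

13⁻¹ ≡ 13 (mod 14)


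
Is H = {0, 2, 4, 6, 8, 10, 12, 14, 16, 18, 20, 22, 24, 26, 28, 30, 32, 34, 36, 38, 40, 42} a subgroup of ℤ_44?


Subgroup test for H = {0, 2, 4, 6, 8, 10, 12, 14, 16, 18, 20, 22, 24, 26, 28, 30, 32, 34, 36, 38, 40, 42} in (ℤ_44, +):
(1) 0 ∈ H? Yes
(2) Closure: for all a,b ∈ H, (a+b) mod 44 ∈ H? Yes
(3) Inverses: for all a ∈ H, -a mod 44 ∈ H? Yes

Yes, H is a subgroup of ℤ_44


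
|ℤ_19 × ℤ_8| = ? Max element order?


|ℤ_19 × ℤ_8| = 19 × 8 = 152
Max element order = lcm(19,8) = 152
Cyclic? Yes (gcd=1)

|ℤ_19×ℤ_8| = 152, max element order = 152


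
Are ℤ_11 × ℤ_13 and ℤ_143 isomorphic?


Comparing ℤ_11 × ℤ_13 and ℤ_143:
gcd(11,13) = 1, so ℤ_11 × ℤ_13 ≅ ℤ_143 (CRT)

Yes, ℤ_11 × ℤ_13 ≅ ℤ_143


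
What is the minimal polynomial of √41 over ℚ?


√41 satisfies x² - 41 = 0, irreducible over ℚ since 41 is squarefree

Minimal polynomial: x² - 41


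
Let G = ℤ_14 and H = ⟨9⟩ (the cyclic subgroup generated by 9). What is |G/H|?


|⟨9⟩| = n / gcd(9, 14) = 14 / 1 = 14
H is normal (ℤ_14 is abelian).
|G/H| = |G| / |H| = 14 / 14 = 1

|G/H| = 1


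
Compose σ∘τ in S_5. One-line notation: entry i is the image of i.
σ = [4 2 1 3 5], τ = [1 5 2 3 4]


σ∘τ: apply τ first, then σ
1 →τ 1 →σ 4
2 →τ 5 →σ 5
3 →τ 2 →σ 2
4 →τ 3 →σ 1
5 →τ 4 →σ 3

σ∘τ = [4 5 2 1 3]


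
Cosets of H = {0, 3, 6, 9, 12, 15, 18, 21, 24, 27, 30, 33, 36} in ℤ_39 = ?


H = {0, 3, 6, 9, 12, 15, 18, 21, 24, 27, 30, 33, 36}, |H| = 13
Number of cosets = |G|/|H| = 39/13 = 3
0 + H = {0, 3, 6, 9, 12, 15, 18, 21, 24, 27, 30, 33, 36}
1 + H = {1, 4, 7, 10, 13, 16, 19, 22, 25, 28, 31, 34, 37}
2 + H = {2, 5, 8, 11, 14, 17, 20, 23, 26, 29, 32, 35, 38}

Cosets: 0+H={0,3,6,9,12,15,18,21,24,27,30,33,36}; 1+H={1,4,7,10,13,16,19,22,25,28,31,34,37}; 2+H={2,5,8,11,14,17,20,23,26,29,32,35,38}


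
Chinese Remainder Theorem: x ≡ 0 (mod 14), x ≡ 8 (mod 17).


m₁ = 14, m₂ = 17, gcd = 1, so CRT applies. M = m₁·m₂ = 238
Let M₁ = M/m₁ = 17, M₂ = M/m₂ = 14
Find y₁ ≡ M₁⁻¹ (mod m₁): 17⁻¹ ≡ 5 (mod 14)
Find y₂ ≡ M₂⁻¹ (mod m₂): 14⁻¹ ≡ 11 (mod 17)
x = a₁·M₁·y₁ + a₂·M₂·y₂ = 0·17·5 + 8·14·11 = 1232
Reduce mod 238: x ≡ 42
Check: 42 mod 14 = 0 ✓, 42 mod 17 = 8 ✓

x ≡ 42 (mod 238)


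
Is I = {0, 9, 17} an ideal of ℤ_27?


Check ideal conditions for I = {0, 9, 17} in ℤ_27:
(1) I is an additive subgroup? No
(2) For r ∈ ℤ_27 and a ∈ I: r·a ∈ I? No  [counterexample: r=2, a=9, r·a mod 27 = 18 ∉ I]

No, I is not an ideal of ℤ_27


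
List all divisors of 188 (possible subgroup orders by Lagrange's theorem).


Lagrange's theorem: |H| divides |G|
|G| = 188
Divisors of 188: 1, 2, 4, 47, 94, 188

Possible subgroup orders: {1, 2, 4, 47, 94, 188}


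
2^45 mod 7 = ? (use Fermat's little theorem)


Fermat's little theorem: if p is prime and gcd(a,p)=1, then a^(p-1) ≡ 1 (mod p)
p = 7 is prime, gcd(2,7) = 1
Reduce exponent: 45 mod 6 = 3
So 2^45 ≡ 2^3 (mod 7)
2^3 mod 7 = 1

2^45 ≡ 1 (mod 7)


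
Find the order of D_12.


|D_n| = 2n (n rotations and n reflections)
|D_12| = 2×12 = 24

|D_12| = 24


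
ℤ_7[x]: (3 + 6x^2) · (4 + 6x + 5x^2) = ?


Expand and collect like terms; reduce coefficients mod 7:
x^0: 3·4 = 12 ≡ 5 (mod 7)
x^1: 3·6 + 0·4 = 18 ≡ 4 (mod 7)
x^2: 3·5 + 0·6 + 6·4 = 39 ≡ 4 (mod 7)
x^3: 0·5 + 6·6 = 36 ≡ 1 (mod 7)
x^4: 6·5 = 30 ≡ 2 (mod 7)
Result: 5 + 4x + 4x^2 + x^3 + 2x^4

f · g = 5 + 4x + 4x^2 + x^3 + 2x^4


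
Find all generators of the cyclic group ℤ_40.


g generates ℤ_n iff gcd(g,n) = 1
Prime factors of 40: 2, 5
Generators are g ∈ {1,...,39} not divisible by any of these primes.
Generators: {1, 3, 7, 9, 11, 13, 17, 19, 21, 23, 27, 29, 31, 33, 37, 39}
Number of generators = φ(40) = 16

Generators of ℤ_40 = {1, 3, 7, 9, 11, 13, 17, 19, 21, 23, 27, 29, 31, 33, 37, 39}


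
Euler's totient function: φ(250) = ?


Factor n: 250 = 2 × 5^3
φ(n) = n · ∏(1 - 1/p) over distinct primes p | n
φ(250) = 250 · (1 - 1/2) · (1 - 1/5) = 100

φ(250) = 100


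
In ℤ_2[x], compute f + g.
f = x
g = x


Add coefficients mod 2:
x^0: 0 + 0 = 0 (mod 2)
x^1: 1 + 1 = 0 (mod 2)
Result: 0

f + g = 0


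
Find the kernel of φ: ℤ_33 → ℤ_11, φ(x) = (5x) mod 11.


Kernel = preimage of identity
ker(φ) = {x ∈ ℤ_33 : 5x ≡ 0 (mod 11)}. Since 11 | 33, φ is well-defined. The kernel is the cyclic subgroup ⟨11⟩ of ℤ_33 (order 3), i.e. {0, 11, 22}

ker(φ) = {0, 11, 22}


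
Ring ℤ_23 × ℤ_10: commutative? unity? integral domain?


Direct product ring; commutative with unity (1,1); but (1,0)·(0,1) = (0,0) gives zero divisors, so not an integral domain
Commutative: Yes
Integral domain: No
Has unity: Yes

ℤ_23 × ℤ_10: Commutative=Yes, Unity=Yes


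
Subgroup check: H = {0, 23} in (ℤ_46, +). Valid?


Subgroup test for H = {0, 23} in (ℤ_46, +):
(1) 0 ∈ H? Yes
(2) Closure: for all a,b ∈ H, (a+b) mod 46 ∈ H? Yes
(3) Inverses: for all a ∈ H, -a mod 46 ∈ H? Yes

Yes, H is a subgroup of ℤ_46


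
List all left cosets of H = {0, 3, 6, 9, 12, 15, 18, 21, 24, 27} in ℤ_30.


H = {0, 3, 6, 9, 12, 15, 18, 21, 24, 27}, |H| = 10
Number of cosets = |G|/|H| = 30/10 = 3
0 + H = {0, 3, 6, 9, 12, 15, 18, 21, 24, 27}
1 + H = {1, 4, 7, 10, 13, 16, 19, 22, 25, 28}
2 + H = {2, 5, 8, 11, 14, 17, 20, 23, 26, 29}

Cosets: 0+H={0,3,6,9,12,15,18,21,24,27}; 1+H={1,4,7,10,13,16,19,22,25,28}; 2+H={2,5,8,11,14,17,20,23,26,29}


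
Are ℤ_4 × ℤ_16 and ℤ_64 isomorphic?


Comparing ℤ_4 × ℤ_16 and ℤ_64:
gcd(4,16) = 4 ≠ 1. Max element order in ℤ_4×ℤ_16 is lcm(4,16) = 16 < 64, so it has no element of order 64

No, ℤ_4 × ℤ_16 ≇ ℤ_64


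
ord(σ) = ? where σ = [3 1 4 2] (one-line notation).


Cycle decomposition: (1 3 4 2)
Cycle lengths: 4
Order = lcm(4) = 4

ord(σ) = 4


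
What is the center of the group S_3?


Z(G) = {g ∈ G | gx = xg for all x ∈ G}
S_n is non-abelian for n ≥ 3; Z(S_3) is trivial

Z(S_3) = {e}


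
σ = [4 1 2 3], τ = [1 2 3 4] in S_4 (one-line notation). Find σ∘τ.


σ∘τ: apply τ first, then σ
1 →τ 1 →σ 4
2 →τ 2 →σ 1
3 →τ 3 →σ 2
4 →τ 4 →σ 3

σ∘τ = [4 1 2 3]


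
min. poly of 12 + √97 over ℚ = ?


Let α = 12 + √97. Then α - 12 = √97, so (α - 12)² = 97, giving α² - 24α + 47 = 0. Degree 2 and α ∉ ℚ, so this is the minimal polynomial.

Minimal polynomial: x² - 24x + 47


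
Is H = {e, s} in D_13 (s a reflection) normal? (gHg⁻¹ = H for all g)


H = {e, s} in D_13 (s a reflection)
r·s·r⁻¹ = sr⁻² ≠ s for n ≥ 3, so {e, s} is not closed under conjugation

No, not a normal subgroup


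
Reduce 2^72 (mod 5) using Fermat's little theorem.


Fermat's little theorem: if p is prime and gcd(a,p)=1, then a^(p-1) ≡ 1 (mod p)
p = 5 is prime, gcd(2,5) = 1
Reduce exponent: 72 mod 4 = 0
So 2^72 ≡ 2^0 (mod 5)
2^0 = 1

2^72 ≡ 1 (mod 5)


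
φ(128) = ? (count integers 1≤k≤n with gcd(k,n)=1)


Factor n: 128 = 2^7
φ(n) = n · ∏(1 - 1/p) over distinct primes p | n
φ(128) = 128 · (1 - 1/2) = 64

φ(128) = 64


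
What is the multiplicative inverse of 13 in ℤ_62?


Use the extended Euclidean algorithm to write 1 = 13·s + 62·t; then s mod 62 is the inverse.
Euclidean algorithm:
  13 = 0·62 + 13
  62 = 4·13 + 10
  13 = 1·10 + 3
  10 = 3·3 + 1
  3 = 3·1 + 0
gcd(13,62) = 1
Back-substitution gives: 13·(-19) + 62·(4) = 1
So 13⁻¹ ≡ -19 ≡ 43 (mod 62)
Check: 13 × 43 = 559 ≡ 1 (mod 62) ✓

13⁻¹ ≡ 43 (mod 62)


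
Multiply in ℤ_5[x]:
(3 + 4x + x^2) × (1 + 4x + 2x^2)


Expand and collect like terms; reduce coefficients mod 5:
x^0: 3·1 = 3 ≡ 3 (mod 5)
x^1: 3·4 + 4·1 = 16 ≡ 1 (mod 5)
x^2: 3·2 + 4·4 + 1·1 = 23 ≡ 3 (mod 5)
x^3: 4·2 + 1·4 = 12 ≡ 2 (mod 5)
x^4: 1·2 = 2 ≡ 2 (mod 5)
Result: 3 + x + 3x^2 + 2x^3 + 2x^4

f · g = 3 + x + 3x^2 + 2x^3 + 2x^4


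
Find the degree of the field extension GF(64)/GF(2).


GF(64) = GF(2^6), so the extension degree is 6

[GF(64)/GF(2)] = 6


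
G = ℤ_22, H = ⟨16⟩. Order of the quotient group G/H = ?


|⟨16⟩| = n / gcd(16, 22) = 22 / 2 = 11
H is normal (ℤ_22 is abelian).
|G/H| = |G| / |H| = 22 / 11 = 2

|G/H| = 2


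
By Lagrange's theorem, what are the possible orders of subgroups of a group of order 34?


Lagrange's theorem: |H| divides |G|
|G| = 34
Divisors of 34: 1, 2, 17, 34

Possible subgroup orders: {1, 2, 17, 34}


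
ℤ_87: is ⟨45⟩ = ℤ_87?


g generates ℤ_n iff gcd(g, n) = 1
gcd(45, 87) = 3
Since gcd = 3 ≠ 1, ⟨45⟩ has order 29 < 87, so 45 is not a generator.

No, 45 does not generate ℤ_87


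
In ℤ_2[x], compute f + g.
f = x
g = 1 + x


Add coefficients mod 2:
x^0: 0 + 1 = 1 (mod 2)
x^1: 1 + 1 = 0 (mod 2)
Result: 1

f + g = 1


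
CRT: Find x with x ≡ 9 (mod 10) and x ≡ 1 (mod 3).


m₁ = 10, m₂ = 3, gcd = 1, so CRT applies. M = m₁·m₂ = 30
Let M₁ = M/m₁ = 3, M₂ = M/m₂ = 10
Find y₁ ≡ M₁⁻¹ (mod m₁): 3⁻¹ ≡ 7 (mod 10)
Find y₂ ≡ M₂⁻¹ (mod m₂): 10⁻¹ ≡ 1 (mod 3)
x = a₁·M₁·y₁ + a₂·M₂·y₂ = 9·3·7 + 1·10·1 = 199
Reduce mod 30: x ≡ 19
Check: 19 mod 10 = 9 ✓, 19 mod 3 = 1 ✓

x ≡ 19 (mod 30)


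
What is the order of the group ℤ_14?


ℤ_n has n elements.

|ℤ_14| = 14


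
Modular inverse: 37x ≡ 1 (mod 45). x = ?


Use the extended Euclidean algorithm to write 1 = 37·s + 45·t; then s mod 45 is the inverse.
Euclidean algorithm:
  37 = 0·45 + 37
  45 = 1·37 + 8
  37 = 4·8 + 5
  8 = 1·5 + 3
  5 = 1·3 + 2
  3 = 1·2 + 1
  2 = 2·1 + 0
gcd(37,45) = 1
Back-substitution gives: 37·(-17) + 45·(14) = 1
So 37⁻¹ ≡ -17 ≡ 28 (mod 45)
Check: 37 × 28 = 1036 ≡ 1 (mod 45) ✓

37⁻¹ ≡ 28 (mod 45)


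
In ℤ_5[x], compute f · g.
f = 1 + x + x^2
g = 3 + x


Expand and collect like terms; reduce coefficients mod 5:
x^0: 1·3 = 3 ≡ 3 (mod 5)
x^1: 1·1 + 1·3 = 4 ≡ 4 (mod 5)
x^2: 1·1 + 1·3 = 4 ≡ 4 (mod 5)
x^3: 1·1 = 1 ≡ 1 (mod 5)
Result: 3 + 4x + 4x^2 + x^3

f · g = 3 + 4x + 4x^2 + x^3


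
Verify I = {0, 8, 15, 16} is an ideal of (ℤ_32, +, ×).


Check ideal conditions for I = {0, 8, 15, 16} in ℤ_32:
(1) I is an additive subgroup? No
(2) For r ∈ ℤ_32 and a ∈ I: r·a ∈ I? No  [counterexample: r=2, a=15, r·a mod 32 = 30 ∉ I]

No, I is not an ideal of ℤ_32


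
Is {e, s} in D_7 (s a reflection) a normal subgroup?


H = {e, s} in D_7 (s a reflection)
r·s·r⁻¹ = sr⁻² ≠ s for n ≥ 3, so {e, s} is not closed under conjugation

No, not a normal subgroup


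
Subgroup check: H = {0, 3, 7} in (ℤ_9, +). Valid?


Subgroup test for H = {0, 3, 7} in (ℤ_9, +):
(1) 0 ∈ H? Yes
(2) Closure: for all a,b ∈ H, (a+b) mod 9 ∈ H? No  [counterexample: 3 + 3 = 6 ∉ H]
(3) Inverses: for all a ∈ H, -a mod 9 ∈ H? No

No, H is not a subgroup of ℤ_9


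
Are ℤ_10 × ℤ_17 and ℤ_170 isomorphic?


Comparing ℤ_10 × ℤ_17 and ℤ_170:
gcd(10,17) = 1, so ℤ_10 × ℤ_17 ≅ ℤ_170 (CRT)

Yes, ℤ_10 × ℤ_17 ≅ ℤ_170


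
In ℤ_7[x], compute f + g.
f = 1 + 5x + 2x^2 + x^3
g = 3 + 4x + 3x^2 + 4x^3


Add coefficients mod 7:
x^0: 1 + 3 = 4 (mod 7)
x^1: 5 + 4 = 2 (mod 7)
x^2: 2 + 3 = 5 (mod 7)
x^3: 1 + 4 = 5 (mod 7)
Result: 4 + 2x + 5x^2 + 5x^3

f + g = 4 + 2x + 5x^2 + 5x^3


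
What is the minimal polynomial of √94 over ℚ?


√94 satisfies x² - 94 = 0, irreducible over ℚ since 94 is squarefree

Minimal polynomial: x² - 94


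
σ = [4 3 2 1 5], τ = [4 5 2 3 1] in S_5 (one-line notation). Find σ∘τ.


σ∘τ: apply τ first, then σ
1 →τ 4 →σ 1
2 →τ 5 →σ 5
3 →τ 2 →σ 3
4 →τ 3 →σ 2
5 →τ 1 →σ 4

σ∘τ = [1 5 3 2 4]


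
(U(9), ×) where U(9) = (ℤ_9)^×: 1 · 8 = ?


Operation: multiplication mod 9
1 · 8 = (a × b) mod 9 with a = 1, b = 8

1 · 8 = 8


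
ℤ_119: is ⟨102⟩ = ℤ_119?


g generates ℤ_n iff gcd(g, n) = 1
gcd(102, 119) = 17
Since gcd = 17 ≠ 1, ⟨102⟩ has order 7 < 119, so 102 is not a generator.

No, 102 does not generate ℤ_119


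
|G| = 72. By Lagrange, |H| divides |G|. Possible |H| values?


Lagrange's theorem: |H| divides |G|
|G| = 72
Divisors of 72: 1, 2, 3, 4, 6, 8, 9, 12, 18, 24, 36, 72

Possible subgroup orders: {1, 2, 3, 4, 6, 8, 9, 12, 18, 24, 36, 72}


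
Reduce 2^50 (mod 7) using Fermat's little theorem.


Fermat's little theorem: if p is prime and gcd(a,p)=1, then a^(p-1) ≡ 1 (mod p)
p = 7 is prime, gcd(2,7) = 1
Reduce exponent: 50 mod 6 = 2
So 2^50 ≡ 2^2 (mod 7)
2^2 mod 7 = 4

2^50 ≡ 4 (mod 7)


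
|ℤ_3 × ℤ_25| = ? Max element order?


|ℤ_3 × ℤ_25| = 3 × 25 = 75
Max element order = lcm(3,25) = 75
Cyclic? Yes (gcd=1)

|ℤ_3×ℤ_25| = 75, max element order = 75


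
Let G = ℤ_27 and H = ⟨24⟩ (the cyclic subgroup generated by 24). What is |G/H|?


|⟨24⟩| = n / gcd(24, 27) = 27 / 3 = 9
H is normal (ℤ_27 is abelian).
|G/H| = |G| / |H| = 27 / 9 = 3

|G/H| = 3


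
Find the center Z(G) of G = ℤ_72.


Z(G) = {g ∈ G | gx = xg for all x ∈ G}
ℤ_72 is abelian, so Z(G) = G

Z(ℤ_72) = ℤ_72


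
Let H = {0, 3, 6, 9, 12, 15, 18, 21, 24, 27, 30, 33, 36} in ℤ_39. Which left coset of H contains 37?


37 + H = {37 + h (mod 39) : h ∈ H}
37+0=37, 37+3=1, 37+6=4, 37+9=7, 37+12=10, 37+15=13, 37+18=16, 37+21=19, 37+24=22, 37+27=25, 37+30=28, 37+33=31, 37+36=34
37 + H = {1, 4, 7, 10, 13, 16, 19, 22, 25, 28, 31, 34, 37} = 1 + H

37 + H = {1, 4, 7, 10, 13, 16, 19, 22, 25, 28, 31, 34, 37}


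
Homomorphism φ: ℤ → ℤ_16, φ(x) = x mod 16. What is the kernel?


Kernel = preimage of identity
ker(φ) = {x ∈ ℤ : x ≡ 0 (mod 16)} = 16ℤ = {0, ±16, ±32, ...}

ker(φ) = 16ℤ


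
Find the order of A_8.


|A_n| = n!/2 (even permutations)
|A_8| = 8!/2 = 40320/2 = 20160

|A_8| = 20160


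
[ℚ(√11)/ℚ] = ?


√11 has minimal polynomial x² - 11 (irreducible over ℚ since 11 is squarefree)

[ℚ(√11)/ℚ] = 2


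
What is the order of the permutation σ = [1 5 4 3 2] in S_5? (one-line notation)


Cycle decomposition: (2 5) (3 4)
Cycle lengths: 2, 2
Order = lcm(2, 2) = 2

ord(σ) = 2


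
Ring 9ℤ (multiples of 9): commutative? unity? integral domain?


9ℤ is a commutative ring under +,× but has no multiplicative identity (1 ∉ 9ℤ); it has no zero divisors, but without unity it is not an integral domain
Commutative: Yes
Integral domain: No
Has unity: No

9ℤ (multiples of 9): Commutative=Yes, Unity=No


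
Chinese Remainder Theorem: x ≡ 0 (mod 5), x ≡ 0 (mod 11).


m₁ = 5, m₂ = 11, gcd = 1, so CRT applies. M = m₁·m₂ = 55
Let M₁ = M/m₁ = 11, M₂ = M/m₂ = 5
Find y₁ ≡ M₁⁻¹ (mod m₁): 11⁻¹ ≡ 1 (mod 5)
Find y₂ ≡ M₂⁻¹ (mod m₂): 5⁻¹ ≡ 9 (mod 11)
x = a₁·M₁·y₁ + a₂·M₂·y₂ = 0·11·1 + 0·5·9 = 0
Reduce mod 55: x ≡ 0
Check: 0 mod 5 = 0 ✓, 0 mod 11 = 0 ✓

x ≡ 0 (mod 55)


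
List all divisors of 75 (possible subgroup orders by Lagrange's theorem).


Lagrange's theorem: |H| divides |G|
|G| = 75
Divisors of 75: 1, 3, 5, 15, 25, 75

Possible subgroup orders: {1, 3, 5, 15, 25, 75}


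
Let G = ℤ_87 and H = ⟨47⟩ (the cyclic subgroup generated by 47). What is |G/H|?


|⟨47⟩| = n / gcd(47, 87) = 87 / 1 = 87
H is normal (ℤ_87 is abelian).
|G/H| = |G| / |H| = 87 / 87 = 1

|G/H| = 1


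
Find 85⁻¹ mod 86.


Use the extended Euclidean algorithm to write 1 = 85·s + 86·t; then s mod 86 is the inverse.
Euclidean algorithm:
  85 = 0·86 + 85
  86 = 1·85 + 1
  85 = 85·1 + 0
gcd(85,86) = 1
Back-substitution gives: 85·(-1) + 86·(1) = 1
So 85⁻¹ ≡ -1 ≡ 85 (mod 86)
Check: 85 × 85 = 7225 ≡ 1 (mod 86) ✓

85⁻¹ ≡ 85 (mod 86)


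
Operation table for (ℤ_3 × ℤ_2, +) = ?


Elements: {(0,0), (0,1), (1,0), (1,1), (2,0), (2,1)}
Operation: componentwise addition mod (3, 2)
Entry (a, b) = ((a₁+b₁) mod 3, (a₂+b₂) mod 2)

Cayley table:
      | (0,0) | (0,1) | (1,0) | (1,1) | (2,0) | (2,1)
(0,0) | (0,0) | (0,1) | (1,0) | (1,1) | (2,0) | (2,1)
(0,1) | (0,1) | (0,0) | (1,1) | (1,0) | (2,1) | (2,0)
(1,0) | (1,0) | (1,1) | (2,0) | (2,1) | (0,0) | (0,1)
(1,1) | (1,1) | (1,0) | (2,1) | (2,0) | (0,1) | (0,0)
(2,0) | (2,0) | (2,1) | (0,0) | (0,1) | (1,0) | (1,1)
(2,1) | (2,1) | (2,0) | (0,1) | (0,0) | (1,1) | (1,0)


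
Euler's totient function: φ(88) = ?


Factor n: 88 = 2^3 × 11
φ(n) = n · ∏(1 - 1/p) over distinct primes p | n
φ(88) = 88 · (1 - 1/2) · (1 - 1/11) = 40

φ(88) = 40


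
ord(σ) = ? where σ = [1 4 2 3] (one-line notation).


Cycle decomposition: (2 4 3)
Cycle lengths: 3
Order = lcm(3) = 3

ord(σ) = 3


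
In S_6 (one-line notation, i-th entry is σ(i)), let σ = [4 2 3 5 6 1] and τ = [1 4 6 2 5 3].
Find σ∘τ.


σ∘τ: apply τ first, then σ
1 →τ 1 →σ 4
2 →τ 4 →σ 5
3 →τ 6 →σ 1
4 →τ 2 →σ 2
5 →τ 5 →σ 6
6 →τ 3 →σ 3

σ∘τ = [4 5 1 2 6 3]


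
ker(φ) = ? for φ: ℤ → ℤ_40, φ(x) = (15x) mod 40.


Kernel = preimage of identity
ker(φ) = {x ∈ ℤ : 15x ≡ 0 (mod 40)}. gcd(15,40) = 5, so 15x ≡ 0 (mod 40) ⟺ x ≡ 0 (mod 40/5 = 8). Hence ker(φ) = 8ℤ

ker(φ) = 8ℤ


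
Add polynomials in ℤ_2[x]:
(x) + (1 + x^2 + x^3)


Add coefficients mod 2:
x^0: 0 + 1 = 1 (mod 2)
x^1: 1 + 0 = 1 (mod 2)
x^2: 0 + 1 = 1 (mod 2)
x^3: 0 + 1 = 1 (mod 2)
Result: 1 + x + x^2 + x^3

f + g = 1 + x + x^2 + x^3


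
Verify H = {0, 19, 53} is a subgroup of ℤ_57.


Subgroup test for H = {0, 19, 53} in (ℤ_57, +):
(1) 0 ∈ H? Yes
(2) Closure: for all a,b ∈ H, (a+b) mod 57 ∈ H? No  [counterexample: 19 + 19 = 38 ∉ H]
(3) Inverses: for all a ∈ H, -a mod 57 ∈ H? No

No, H is not a subgroup of ℤ_57


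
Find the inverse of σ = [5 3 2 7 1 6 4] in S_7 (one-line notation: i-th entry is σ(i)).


To find σ⁻¹, swap domain and range:
σ(1) = 5 → σ⁻¹(5) = 1
σ(2) = 3 → σ⁻¹(3) = 2
σ(3) = 2 → σ⁻¹(2) = 3
σ(4) = 7 → σ⁻¹(7) = 4
σ(5) = 1 → σ⁻¹(1) = 5
σ(6) = 6 → σ⁻¹(6) = 6
σ(7) = 4 → σ⁻¹(4) = 7

σ⁻¹ = [5 3 2 7 1 6 4]


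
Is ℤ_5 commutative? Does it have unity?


ℤ_5 is a commutative ring with unity 1; 5 is prime, so ℤ_5 is a field (hence an integral domain)
Commutative: Yes
Integral domain: Yes
Has unity: Yes

ℤ_5: Commutative=Yes, Unity=Yes


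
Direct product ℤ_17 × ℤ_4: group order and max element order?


|ℤ_17 × ℤ_4| = 17 × 4 = 68
Max element order = lcm(17,4) = 68
Cyclic? Yes (gcd=1)

|ℤ_17×ℤ_4| = 68, max element order = 68


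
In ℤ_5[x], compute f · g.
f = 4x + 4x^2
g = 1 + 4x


Expand and collect like terms; reduce coefficients mod 5:
x^0: 0·1 = 0 ≡ 0 (mod 5)
x^1: 0·4 + 4·1 = 4 ≡ 4 (mod 5)
x^2: 4·4 + 4·1 = 20 ≡ 0 (mod 5)
x^3: 4·4 = 16 ≡ 1 (mod 5)
Result: 4x + x^3

f · g = 4x + x^3


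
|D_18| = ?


|D_n| = 2n (n rotations and n reflections)
|D_18| = 2×18 = 36

|D_18| = 36


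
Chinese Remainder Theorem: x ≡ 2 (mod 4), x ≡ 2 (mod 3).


m₁ = 4, m₂ = 3, gcd = 1, so CRT applies. M = m₁·m₂ = 12
Let M₁ = M/m₁ = 3, M₂ = M/m₂ = 4
Find y₁ ≡ M₁⁻¹ (mod m₁): 3⁻¹ ≡ 3 (mod 4)
Find y₂ ≡ M₂⁻¹ (mod m₂): 4⁻¹ ≡ 1 (mod 3)
x = a₁·M₁·y₁ + a₂·M₂·y₂ = 2·3·3 + 2·4·1 = 26
Reduce mod 12: x ≡ 2
Check: 2 mod 4 = 2 ✓, 2 mod 3 = 2 ✓

x ≡ 2 (mod 12)


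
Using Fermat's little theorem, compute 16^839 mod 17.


Fermat's little theorem: if p is prime and gcd(a,p)=1, then a^(p-1) ≡ 1 (mod p)
p = 17 is prime, gcd(16,17) = 1
Reduce exponent: 839 mod 16 = 7
So 16^839 ≡ 16^7 (mod 17)
16^7 mod 17 = 16

16^839 ≡ 16 (mod 17)


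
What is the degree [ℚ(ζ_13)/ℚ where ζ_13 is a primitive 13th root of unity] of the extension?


[ℚ(ζ_n):ℚ] = deg Φ_n(x) = φ(n). Here φ(13) = 12

[ℚ(ζ_13)/ℚ where ζ_13 is a primitive 13th root of unity] = 12


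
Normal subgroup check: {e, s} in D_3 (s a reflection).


H = {e, s} in D_3 (s a reflection)
r·s·r⁻¹ = sr⁻² ≠ s for n ≥ 3, so {e, s} is not closed under conjugation

No, not a normal subgroup
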